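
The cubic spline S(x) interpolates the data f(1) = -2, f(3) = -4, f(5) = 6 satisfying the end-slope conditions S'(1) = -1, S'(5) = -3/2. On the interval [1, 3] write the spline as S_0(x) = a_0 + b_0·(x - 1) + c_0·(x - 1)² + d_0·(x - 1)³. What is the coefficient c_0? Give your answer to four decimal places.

-2.3125

Put M_i = S'' at the i-th knot. Here h = (2, 2) and Δ = (-1, 5), so the interior equations h_(i-1)·M_(i-1) + 2(h_(i-1)+h_i)·M_i + h_i·M_(i+1) = 6(Δ_i − Δ_(i-1)) read
  2·M_0 + 8·M_1 + 2·M_2 = 6(Δ_1 - Δ_0) = 36
Clamped end conditions give two more equations: 2h_0·M_0 + h_0·M_1 = 6(Δ_0 - S'(1)) = 0 and h_1·M_1 + 2h_1·M_2 = 6(S'(5) - Δ_1) = -39.
Forward elimination and back-substitution give M_0 = -37/8, M_1 = 37/4, M_2 = -115/8.
On [1, 3], with S_0(x) = a_0 + b_0·(x - 1) + c_0·(x - 1)² + d_0·(x - 1)³: c_0 = M_0/2 = -37/16, d_0 = (M_1 - M_0)/(6h_0) = 37/32, b_0 = Δ_0 - h_0(2M_0 + M_1)/6 = -1.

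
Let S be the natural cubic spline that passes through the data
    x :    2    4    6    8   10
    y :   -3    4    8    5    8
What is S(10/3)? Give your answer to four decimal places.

Let M_i = S''(x_i). Step sizes h_i = 2, 2, 2, 2; slopes of the chords Δ_i = (y_(i+1) - y_i)/h_i = 7/2, 2, -3/2, 3/2.
  2·M_0 + 8·M_1 + 2·M_2 = 6(Δ_1 - Δ_0) = -9
  2·M_1 + 8·M_2 + 2·M_3 = 6(Δ_2 - Δ_1) = -21
  2·M_2 + 8·M_3 + 2·M_4 = 6(Δ_3 - Δ_2) = 18
Natural end conditions: M_0 = M_4 = 0.
Hence M_0 = 0, M_1 = -33/112, M_2 = -93/28, M_3 = 345/112, M_4 = 0.
On [2, 4], S(x) = -3 + 403/112·(x - 2) + 0·(x - 2)² - 11/448·(x - 2)³.
With (x - 2) = 4/3: S(10/3) = 1315/756.

1.7394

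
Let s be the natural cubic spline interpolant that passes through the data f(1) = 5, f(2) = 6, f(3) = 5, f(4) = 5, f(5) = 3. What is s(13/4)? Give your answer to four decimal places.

With m_i denoting the second derivative at x_i, h_i = 1, 1, 1, 1, and Δ_i = (y_(i+1) − y_i)/h_i = 1, -1, 0, -2:
  1·m_0 + 4·m_1 + 1·m_2 = 6(Δ_1 - Δ_0) = -12
  1·m_1 + 4·m_2 + 1·m_3 = 6(Δ_2 - Δ_1) = 6
  1·m_2 + 4·m_3 + 1·m_4 = 6(Δ_3 - Δ_2) = -12
Natural end conditions: m_0 = m_4 = 0.
Solving: m_0 = 0, m_1 = -27/7, m_2 = 24/7, m_3 = -27/7, m_4 = 0.
On [3, 4], s(x) = 5 - 1/2·(x - 3) + 12/7·(x - 3)² - 17/14·(x - 3)³.
With (x - 3) = 1/4: s(13/4) = 4447/896.

4.9632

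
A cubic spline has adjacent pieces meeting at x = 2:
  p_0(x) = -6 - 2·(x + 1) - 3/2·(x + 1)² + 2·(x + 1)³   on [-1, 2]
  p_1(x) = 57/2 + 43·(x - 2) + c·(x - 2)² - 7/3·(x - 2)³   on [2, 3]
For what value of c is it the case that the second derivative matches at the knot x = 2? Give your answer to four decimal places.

p_0''(x) = -3 + 12·(x + 1), so p_0''(2) = 33. On the right, p_1''(2) = 2c, so c = 33/2.

16.5000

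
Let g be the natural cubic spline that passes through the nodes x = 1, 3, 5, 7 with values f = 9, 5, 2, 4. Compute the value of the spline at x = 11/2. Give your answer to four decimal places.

Write M_i for g''(x_i). With h_i = 2, 2, 2 and divided differences Δ_i = -2, -3/2, 1, the continuity of g' gives the tridiagonal system
  2·M_0 + 8·M_1 + 2·M_2 = 6(Δ_1 - Δ_0) = 3
  2·M_1 + 8·M_2 + 2·M_3 = 6(Δ_2 - Δ_1) = 15
Natural end conditions: M_0 = M_3 = 0.
Hence M_0 = 0, M_1 = -1/10, M_2 = 19/10, M_3 = 0.
On [5, 7], g(x) = 2 - 4/15·(x - 5) + 19/20·(x - 5)² - 19/120·(x - 5)³.
With (x - 5) = 1/2: g(11/2) = 667/320.

2.0844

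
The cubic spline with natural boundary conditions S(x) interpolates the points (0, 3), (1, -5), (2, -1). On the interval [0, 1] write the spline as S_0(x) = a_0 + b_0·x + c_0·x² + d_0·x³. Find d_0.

Put σ_i = S'' at the i-th knot. Here h = (1, 1) and Δ = (-8, 4), so the interior equations h_(i-1)·σ_(i-1) + 2(h_(i-1)+h_i)·σ_i + h_i·σ_(i+1) = 6(Δ_i − Δ_(i-1)) read
  1·σ_0 + 4·σ_1 + 1·σ_2 = 6(Δ_1 - Δ_0) = 72
Natural end conditions: σ_0 = σ_2 = 0.
Forward elimination and back-substitution give σ_0 = 0, σ_1 = 18, σ_2 = 0.
On [0, 1], with S_0(x) = a_0 + b_0·x + c_0·x² + d_0·x³: c_0 = σ_0/2 = 0, d_0 = (σ_1 - σ_0)/(6h_0) = 3, b_0 = Δ_0 - h_0(2σ_0 + σ_1)/6 = -11.

3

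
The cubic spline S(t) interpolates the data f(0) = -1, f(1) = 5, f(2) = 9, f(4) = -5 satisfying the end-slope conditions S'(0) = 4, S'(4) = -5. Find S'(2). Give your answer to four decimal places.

Let M_i = S''(x_i). Step sizes h_i = 1, 1, 2; slopes of the chords Δ_i = (y_(i+1) - y_i)/h_i = 6, 4, -7.
  1·M_0 + 4·M_1 + 1·M_2 = 6(Δ_1 - Δ_0) = -12
  1·M_1 + 6·M_2 + 2·M_3 = 6(Δ_2 - Δ_1) = -66
Clamped end conditions give two more equations: 2h_0·M_0 + h_0·M_1 = 6(Δ_0 - S'(0)) = 12 and h_2·M_2 + 2h_2·M_3 = 6(S'(4) - Δ_2) = 12.
Solving: M_0 = 72/11, M_1 = -12/11, M_2 = -156/11, M_3 = 111/11.
On [2, 4], S'(t) = b_2 + 2c_2·(t - 2) + 3d_2·(t - 2)² with b_2 = Δ_2 - h_2(2M_2 + M_3)/6 = -10/11, c_2 = M_2/2 = -78/11, d_2 = (M_3 - M_2)/(6h_2) = 89/44. So S'(2) = -10/11.

-0.9091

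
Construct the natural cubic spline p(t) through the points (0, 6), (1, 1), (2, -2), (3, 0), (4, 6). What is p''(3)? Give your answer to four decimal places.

Put σ_i = p'' at the i-th knot. Here h = (1, 1, 1, 1) and Δ = (-5, -3, 2, 6), so the interior equations h_(i-1)·σ_(i-1) + 2(h_(i-1)+h_i)·σ_i + h_i·σ_(i+1) = 6(Δ_i − Δ_(i-1)) read
  1·σ_0 + 4·σ_1 + 1·σ_2 = 6(Δ_1 - Δ_0) = 12
  1·σ_1 + 4·σ_2 + 1·σ_3 = 6(Δ_2 - Δ_1) = 30
  1·σ_2 + 4·σ_3 + 1·σ_4 = 6(Δ_3 - Δ_2) = 24
Natural end conditions: σ_0 = σ_4 = 0.
Solving: σ_0 = 0, σ_1 = 3/2, σ_2 = 6, σ_3 = 9/2, σ_4 = 0.

4.5000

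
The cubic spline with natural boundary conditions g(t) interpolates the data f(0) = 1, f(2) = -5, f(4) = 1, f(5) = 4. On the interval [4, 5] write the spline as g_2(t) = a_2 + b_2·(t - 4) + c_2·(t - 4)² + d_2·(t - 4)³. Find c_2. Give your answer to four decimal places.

-0.8182

Put M_i = g'' at the i-th knot. Here h = (2, 2, 1) and Δ = (-3, 3, 3), so the interior equations h_(i-1)·M_(i-1) + 2(h_(i-1)+h_i)·M_i + h_i·M_(i+1) = 6(Δ_i − Δ_(i-1)) read
  2·M_0 + 8·M_1 + 2·M_2 = 6(Δ_1 - Δ_0) = 36
  2·M_1 + 6·M_2 + 1·M_3 = 6(Δ_2 - Δ_1) = 0
Natural end conditions: M_0 = M_3 = 0.
Forward elimination and back-substitution give M_0 = 0, M_1 = 54/11, M_2 = -18/11, M_3 = 0.
On [4, 5], with g_2(t) = a_2 + b_2·(t - 4) + c_2·(t - 4)² + d_2·(t - 4)³: c_2 = M_2/2 = -9/11, d_2 = (M_3 - M_2)/(6h_2) = 3/11, b_2 = Δ_2 - h_2(2M_2 + M_3)/6 = 39/11.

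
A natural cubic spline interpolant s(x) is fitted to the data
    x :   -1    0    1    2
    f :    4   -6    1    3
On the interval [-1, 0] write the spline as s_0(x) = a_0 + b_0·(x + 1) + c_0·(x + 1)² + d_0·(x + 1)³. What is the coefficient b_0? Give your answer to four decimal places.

With m_i denoting the second derivative at x_i, h_i = 1, 1, 1, and Δ_i = (y_(i+1) − y_i)/h_i = -10, 7, 2:
  1·m_0 + 4·m_1 + 1·m_2 = 6(Δ_1 - Δ_0) = 102
  1·m_1 + 4·m_2 + 1·m_3 = 6(Δ_2 - Δ_1) = -30
Natural end conditions: m_0 = m_3 = 0.
Forward elimination and back-substitution give m_0 = 0, m_1 = 146/5, m_2 = -74/5, m_3 = 0.
On [-1, 0], with s_0(x) = a_0 + b_0·(x + 1) + c_0·(x + 1)² + d_0·(x + 1)³: c_0 = m_0/2 = 0, d_0 = (m_1 - m_0)/(6h_0) = 73/15, b_0 = Δ_0 - h_0(2m_0 + m_1)/6 = -223/15.

-14.8667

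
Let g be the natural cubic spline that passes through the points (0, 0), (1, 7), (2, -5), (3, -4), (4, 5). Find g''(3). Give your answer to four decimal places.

5.2500

Let σ_i = g''(x_i). Step sizes h_i = 1, 1, 1, 1; slopes of the chords Δ_i = (y_(i+1) - y_i)/h_i = 7, -12, 1, 9.
  1·σ_0 + 4·σ_1 + 1·σ_2 = 6(Δ_1 - Δ_0) = -114
  1·σ_1 + 4·σ_2 + 1·σ_3 = 6(Δ_2 - Δ_1) = 78
  1·σ_2 + 4·σ_3 + 1·σ_4 = 6(Δ_3 - Δ_2) = 48
Natural end conditions: σ_0 = σ_4 = 0.
Forward elimination and back-substitution give σ_0 = 0, σ_1 = -141/4, σ_2 = 27, σ_3 = 21/4, σ_4 = 0.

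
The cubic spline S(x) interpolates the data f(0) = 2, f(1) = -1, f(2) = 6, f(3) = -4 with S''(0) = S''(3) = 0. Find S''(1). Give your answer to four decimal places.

Let M_i = S''(x_i). Step sizes h_i = 1, 1, 1; slopes of the chords Δ_i = (y_(i+1) - y_i)/h_i = -3, 7, -10.
  1·M_0 + 4·M_1 + 1·M_2 = 6(Δ_1 - Δ_0) = 60
  1·M_1 + 4·M_2 + 1·M_3 = 6(Δ_2 - Δ_1) = -102
Natural end conditions: M_0 = M_3 = 0.
Solving the tridiagonal system: M_0 = 0, M_1 = 114/5, M_2 = -156/5, M_3 = 0.

22.8000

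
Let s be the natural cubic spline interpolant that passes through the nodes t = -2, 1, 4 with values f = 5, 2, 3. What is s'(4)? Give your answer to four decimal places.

With M_i denoting the second derivative at x_i, h_i = 3, 3, and Δ_i = (y_(i+1) − y_i)/h_i = -1, 1/3:
  3·M_0 + 12·M_1 + 3·M_2 = 6(Δ_1 - Δ_0) = 8
Natural end conditions: M_0 = M_2 = 0.
Solving the tridiagonal system: M_0 = 0, M_1 = 2/3, M_2 = 0.
On [1, 4], s'(t) = b_1 + 2c_1·(t - 1) + 3d_1·(t - 1)² with b_1 = Δ_1 - h_1(2M_1 + M_2)/6 = -1/3, c_1 = M_1/2 = 1/3, d_1 = (M_2 - M_1)/(6h_1) = -1/27. So s'(4) = 2/3.

0.6667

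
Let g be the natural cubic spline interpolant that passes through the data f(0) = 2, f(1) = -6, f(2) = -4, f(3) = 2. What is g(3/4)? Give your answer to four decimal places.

Write M_i for g''(x_i). With h_i = 1, 1, 1 and divided differences Δ_i = -8, 2, 6, the continuity of g' gives the tridiagonal system
  1·M_0 + 4·M_1 + 1·M_2 = 6(Δ_1 - Δ_0) = 60
  1·M_1 + 4·M_2 + 1·M_3 = 6(Δ_2 - Δ_1) = 24
Natural end conditions: M_0 = M_3 = 0.
Solving: M_0 = 0, M_1 = 72/5, M_2 = 12/5, M_3 = 0.
On [0, 1], g(t) = 2 - 52/5·t + 0·t² + 12/5·t³.
With t = 3/4: g(3/4) = -383/80.

-4.7875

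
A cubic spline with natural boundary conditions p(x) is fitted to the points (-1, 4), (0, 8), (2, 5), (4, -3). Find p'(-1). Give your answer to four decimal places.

Write M_i for p''(x_i). With h_i = 1, 2, 2 and divided differences Δ_i = 4, -3/2, -4, the continuity of p' gives the tridiagonal system
  1·M_0 + 6·M_1 + 2·M_2 = 6(Δ_1 - Δ_0) = -33
  2·M_1 + 8·M_2 + 2·M_3 = 6(Δ_2 - Δ_1) = -15
Natural end conditions: M_0 = M_3 = 0.
Solving: M_0 = 0, M_1 = -117/22, M_2 = -6/11, M_3 = 0.
On [-1, 0], p'(x) = b_0 + 2c_0·(x + 1) + 3d_0·(x + 1)² with b_0 = Δ_0 - h_0(2M_0 + M_1)/6 = 215/44, c_0 = M_0/2 = 0, d_0 = (M_1 - M_0)/(6h_0) = -39/44. So p'(-1) = 215/44.

4.8864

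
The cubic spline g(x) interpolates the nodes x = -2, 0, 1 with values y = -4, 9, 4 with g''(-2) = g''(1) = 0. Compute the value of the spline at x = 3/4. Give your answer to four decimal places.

5.6992

Let M_i = g''(x_i). Step sizes h_i = 2, 1; slopes of the chords Δ_i = (y_(i+1) - y_i)/h_i = 13/2, -5.
  2·M_0 + 6·M_1 + 1·M_2 = 6(Δ_1 - Δ_0) = -69
Natural end conditions: M_0 = M_2 = 0.
Forward elimination and back-substitution give M_0 = 0, M_1 = -23/2, M_2 = 0.
On [0, 1], g(x) = 9 - 7/6·x - 23/4·x² + 23/12·x³.
With x = 3/4: g(3/4) = 1459/256.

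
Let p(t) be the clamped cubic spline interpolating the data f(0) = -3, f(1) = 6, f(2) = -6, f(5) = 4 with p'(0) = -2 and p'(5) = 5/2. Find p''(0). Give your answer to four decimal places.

58.9310

With m_i denoting the second derivative at x_i, h_i = 1, 1, 3, and Δ_i = (y_(i+1) − y_i)/h_i = 9, -12, 10/3:
  1·m_0 + 4·m_1 + 1·m_2 = 6(Δ_1 - Δ_0) = -126
  1·m_1 + 8·m_2 + 3·m_3 = 6(Δ_2 - Δ_1) = 92
Clamped end conditions give two more equations: 2h_0·m_0 + h_0·m_1 = 6(Δ_0 - p'(0)) = 66 and h_2·m_2 + 2h_2·m_3 = 6(p'(5) - Δ_2) = -5.
Solving the tridiagonal system: m_0 = 1709/29, m_1 = -1504/29, m_2 = 653/29, m_3 = -1052/87.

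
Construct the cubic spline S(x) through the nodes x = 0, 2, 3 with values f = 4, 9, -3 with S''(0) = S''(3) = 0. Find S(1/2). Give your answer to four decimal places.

7.5156

Let M_i = S''(x_i). Step sizes h_i = 2, 1; slopes of the chords Δ_i = (y_(i+1) - y_i)/h_i = 5/2, -12.
  2·M_0 + 6·M_1 + 1·M_2 = 6(Δ_1 - Δ_0) = -87
Natural end conditions: M_0 = M_2 = 0.
Solving the tridiagonal system: M_0 = 0, M_1 = -29/2, M_2 = 0.
On [0, 2], S(x) = 4 + 22/3·x + 0·x² - 29/24·x³.
With x = 1/2: S(1/2) = 481/64.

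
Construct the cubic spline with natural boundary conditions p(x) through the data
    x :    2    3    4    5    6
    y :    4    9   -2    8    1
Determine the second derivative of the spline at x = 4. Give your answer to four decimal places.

With σ_i denoting the second derivative at x_i, h_i = 1, 1, 1, 1, and Δ_i = (y_(i+1) − y_i)/h_i = 5, -11, 10, -7:
  1·σ_0 + 4·σ_1 + 1·σ_2 = 6(Δ_1 - Δ_0) = -96
  1·σ_1 + 4·σ_2 + 1·σ_3 = 6(Δ_2 - Δ_1) = 126
  1·σ_2 + 4·σ_3 + 1·σ_4 = 6(Δ_3 - Δ_2) = -102
Natural end conditions: σ_0 = σ_4 = 0.
Solving the tridiagonal system: σ_0 = 0, σ_1 = -1023/28, σ_2 = 351/7, σ_3 = -1065/28, σ_4 = 0.

50.1429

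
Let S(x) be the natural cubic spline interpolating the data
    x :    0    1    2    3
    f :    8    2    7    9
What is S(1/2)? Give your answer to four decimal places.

3.8250

Put M_i = S'' at the i-th knot. Here h = (1, 1, 1) and Δ = (-6, 5, 2), so the interior equations h_(i-1)·M_(i-1) + 2(h_(i-1)+h_i)·M_i + h_i·M_(i+1) = 6(Δ_i − Δ_(i-1)) read
  1·M_0 + 4·M_1 + 1·M_2 = 6(Δ_1 - Δ_0) = 66
  1·M_1 + 4·M_2 + 1·M_3 = 6(Δ_2 - Δ_1) = -18
Natural end conditions: M_0 = M_3 = 0.
Forward elimination and back-substitution give M_0 = 0, M_1 = 94/5, M_2 = -46/5, M_3 = 0.
On [0, 1], S(x) = 8 - 137/15·x + 0·x² + 47/15·x³.
With x = 1/2: S(1/2) = 153/40.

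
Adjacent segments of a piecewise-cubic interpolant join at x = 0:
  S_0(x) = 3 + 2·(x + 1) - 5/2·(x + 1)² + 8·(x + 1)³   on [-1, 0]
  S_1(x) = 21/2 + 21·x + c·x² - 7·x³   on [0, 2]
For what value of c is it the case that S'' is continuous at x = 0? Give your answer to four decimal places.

21.5000

S_0''(x) = -5 + 48·(x + 1), so S_0''(0) = 43. On the right, S_1''(0) = 2c, so c = 43/2.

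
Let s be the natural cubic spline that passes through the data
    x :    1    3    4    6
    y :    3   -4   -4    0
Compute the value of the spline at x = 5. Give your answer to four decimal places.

Let σ_i = s''(x_i). Step sizes h_i = 2, 1, 2; slopes of the chords Δ_i = (y_(i+1) - y_i)/h_i = -7/2, 0, 2.
  2·σ_0 + 6·σ_1 + 1·σ_2 = 6(Δ_1 - Δ_0) = 21
  1·σ_1 + 6·σ_2 + 2·σ_3 = 6(Δ_2 - Δ_1) = 12
Natural end conditions: σ_0 = σ_3 = 0.
Hence σ_0 = 0, σ_1 = 114/35, σ_2 = 51/35, σ_3 = 0.
On [4, 6], s(x) = -4 + 36/35·(x - 4) + 51/70·(x - 4)² - 17/140·(x - 4)³.
With (x - 4) = 1: s(5) = -331/140.

-2.3643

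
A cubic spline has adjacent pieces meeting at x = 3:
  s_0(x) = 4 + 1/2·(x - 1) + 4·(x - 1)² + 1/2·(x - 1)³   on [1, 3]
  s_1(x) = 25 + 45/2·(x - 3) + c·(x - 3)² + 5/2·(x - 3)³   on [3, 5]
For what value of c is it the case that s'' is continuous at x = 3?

s_0''(x) = 8 + 3·(x - 1), so s_0''(3) = 14. On the right, s_1''(3) = 2c, so c = 7.

7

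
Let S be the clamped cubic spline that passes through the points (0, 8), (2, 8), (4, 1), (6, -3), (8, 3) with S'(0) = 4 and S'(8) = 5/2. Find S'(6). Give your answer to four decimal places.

1.0536

With m_i denoting the second derivative at x_i, h_i = 2, 2, 2, 2, and Δ_i = (y_(i+1) − y_i)/h_i = 0, -7/2, -2, 3:
  2·m_0 + 8·m_1 + 2·m_2 = 6(Δ_1 - Δ_0) = -21
  2·m_1 + 8·m_2 + 2·m_3 = 6(Δ_2 - Δ_1) = 9
  2·m_2 + 8·m_3 + 2·m_4 = 6(Δ_3 - Δ_2) = 30
Clamped end conditions give two more equations: 2h_0·m_0 + h_0·m_1 = 6(Δ_0 - S'(0)) = -24 and h_3·m_3 + 2h_3·m_4 = 6(S'(8) - Δ_3) = -3.
Solving the tridiagonal system: m_0 = -297/56, m_1 = -39/28, m_2 = 3/8, m_3 = 123/28, m_4 = -165/56.
On [6, 8], S'(x) = b_3 + 2c_3·(x - 6) + 3d_3·(x - 6)² with b_3 = Δ_3 - h_3(2m_3 + m_4)/6 = 59/56, c_3 = m_3/2 = 123/56, d_3 = (m_4 - m_3)/(6h_3) = -137/224. So S'(6) = 59/56.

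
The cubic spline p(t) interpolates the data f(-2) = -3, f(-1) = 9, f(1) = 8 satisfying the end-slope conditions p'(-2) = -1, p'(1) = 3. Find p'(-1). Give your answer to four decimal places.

Put m_i = p'' at the i-th knot. Here h = (1, 2) and Δ = (12, -1/2), so the interior equations h_(i-1)·m_(i-1) + 2(h_(i-1)+h_i)·m_i + h_i·m_(i+1) = 6(Δ_i − Δ_(i-1)) read
  1·m_0 + 6·m_1 + 2·m_2 = 6(Δ_1 - Δ_0) = -75
Clamped end conditions give two more equations: 2h_0·m_0 + h_0·m_1 = 6(Δ_0 - p'(-2)) = 78 and h_1·m_1 + 2h_1·m_2 = 6(p'(1) - Δ_1) = 21.
Solving the tridiagonal system: m_0 = 317/6, m_1 = -83/3, m_2 = 229/12.
On [-1, 1], p'(t) = b_1 + 2c_1·(t + 1) + 3d_1·(t + 1)² with b_1 = Δ_1 - h_1(2m_1 + m_2)/6 = 139/12, c_1 = m_1/2 = -83/6, d_1 = (m_2 - m_1)/(6h_1) = 187/48. So p'(-1) = 139/12.

11.5833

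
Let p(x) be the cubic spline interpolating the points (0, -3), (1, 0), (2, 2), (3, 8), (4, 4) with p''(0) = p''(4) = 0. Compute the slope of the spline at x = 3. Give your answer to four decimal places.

Let M_i = p''(x_i). Step sizes h_i = 1, 1, 1, 1; slopes of the chords Δ_i = (y_(i+1) - y_i)/h_i = 3, 2, 6, -4.
  1·M_0 + 4·M_1 + 1·M_2 = 6(Δ_1 - Δ_0) = -6
  1·M_1 + 4·M_2 + 1·M_3 = 6(Δ_2 - Δ_1) = 24
  1·M_2 + 4·M_3 + 1·M_4 = 6(Δ_3 - Δ_2) = -60
Natural end conditions: M_0 = M_4 = 0.
Forward elimination and back-substitution give M_0 = 0, M_1 = -123/28, M_2 = 81/7, M_3 = -501/28, M_4 = 0.
On [3, 4], p'(x) = b_3 + 2c_3·(x - 3) + 3d_3·(x - 3)² with b_3 = Δ_3 - h_3(2M_3 + M_4)/6 = 55/28, c_3 = M_3/2 = -501/56, d_3 = (M_4 - M_3)/(6h_3) = 167/56. So p'(3) = 55/28.

1.9643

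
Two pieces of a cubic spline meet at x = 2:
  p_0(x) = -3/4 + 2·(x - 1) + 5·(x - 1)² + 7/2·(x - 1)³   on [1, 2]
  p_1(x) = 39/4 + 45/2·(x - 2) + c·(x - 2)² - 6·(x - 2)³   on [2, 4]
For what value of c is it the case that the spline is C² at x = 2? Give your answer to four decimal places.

p_0''(x) = 10 + 21·(x - 1), so p_0''(2) = 31. On the right, p_1''(2) = 2c, so c = 31/2.

15.5000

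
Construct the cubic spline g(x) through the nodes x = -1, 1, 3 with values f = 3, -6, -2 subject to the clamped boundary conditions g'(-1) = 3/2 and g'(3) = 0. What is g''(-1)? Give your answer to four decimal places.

Put M_i = g'' at the i-th knot. Here h = (2, 2) and Δ = (-9/2, 2), so the interior equations h_(i-1)·M_(i-1) + 2(h_(i-1)+h_i)·M_i + h_i·M_(i+1) = 6(Δ_i − Δ_(i-1)) read
  2·M_0 + 8·M_1 + 2·M_2 = 6(Δ_1 - Δ_0) = 39
Clamped end conditions give two more equations: 2h_0·M_0 + h_0·M_1 = 6(Δ_0 - g'(-1)) = -36 and h_1·M_1 + 2h_1·M_2 = 6(g'(3) - Δ_1) = -12.
Solving: M_0 = -57/4, M_1 = 21/2, M_2 = -33/4.

-14.2500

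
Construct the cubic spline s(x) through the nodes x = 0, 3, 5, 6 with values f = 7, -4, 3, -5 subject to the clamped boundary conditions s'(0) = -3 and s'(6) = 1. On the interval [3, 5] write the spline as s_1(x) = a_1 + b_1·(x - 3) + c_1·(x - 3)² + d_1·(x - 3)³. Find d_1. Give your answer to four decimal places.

With M_i denoting the second derivative at x_i, h_i = 3, 2, 1, and Δ_i = (y_(i+1) − y_i)/h_i = -11/3, 7/2, -8:
  3·M_0 + 10·M_1 + 2·M_2 = 6(Δ_1 - Δ_0) = 43
  2·M_1 + 6·M_2 + 1·M_3 = 6(Δ_2 - Δ_1) = -69
Clamped end conditions give two more equations: 2h_0·M_0 + h_0·M_1 = 6(Δ_0 - s'(0)) = -4 and h_2·M_2 + 2h_2·M_3 = 6(s'(6) - Δ_2) = 54.
Hence M_0 = -331/57, M_1 = 586/57, M_2 = -1208/57, M_3 = 2143/57.
On [3, 5], with s_1(x) = a_1 + b_1·(x - 3) + c_1·(x - 3)² + d_1·(x - 3)³: c_1 = M_1/2 = 293/57, d_1 = (M_2 - M_1)/(6h_1) = -299/114, b_1 = Δ_1 - h_1(2M_1 + M_2)/6 = 141/38.

-2.6228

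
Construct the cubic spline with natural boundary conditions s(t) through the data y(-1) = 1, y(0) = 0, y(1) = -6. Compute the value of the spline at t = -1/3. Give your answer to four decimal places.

Put σ_i = s'' at the i-th knot. Here h = (1, 1) and Δ = (-1, -6), so the interior equations h_(i-1)·σ_(i-1) + 2(h_(i-1)+h_i)·σ_i + h_i·σ_(i+1) = 6(Δ_i − Δ_(i-1)) read
  1·σ_0 + 4·σ_1 + 1·σ_2 = 6(Δ_1 - Δ_0) = -30
Natural end conditions: σ_0 = σ_2 = 0.
Solving the tridiagonal system: σ_0 = 0, σ_1 = -15/2, σ_2 = 0.
On [-1, 0], s(t) = 1 + 1/4·(t + 1) + 0·(t + 1)² - 5/4·(t + 1)³.
With (t + 1) = 2/3: s(-1/3) = 43/54.

0.7963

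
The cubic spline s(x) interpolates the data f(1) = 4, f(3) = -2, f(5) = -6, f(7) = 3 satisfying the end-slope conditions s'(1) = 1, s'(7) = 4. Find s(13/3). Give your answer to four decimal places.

With σ_i denoting the second derivative at x_i, h_i = 2, 2, 2, and Δ_i = (y_(i+1) − y_i)/h_i = -3, -2, 9/2:
  2·σ_0 + 8·σ_1 + 2·σ_2 = 6(Δ_1 - Δ_0) = 6
  2·σ_1 + 8·σ_2 + 2·σ_3 = 6(Δ_2 - Δ_1) = 39
Clamped end conditions give two more equations: 2h_0·σ_0 + h_0·σ_1 = 6(Δ_0 - s'(1)) = -24 and h_2·σ_2 + 2h_2·σ_3 = 6(s'(7) - Δ_2) = -3.
Solving: σ_0 = -13/2, σ_1 = 1, σ_2 = 11/2, σ_3 = -7/2.
On [3, 5], s(x) = -2 - 9/2·(x - 3) + 1/2·(x - 3)² + 3/8·(x - 3)³.
With (x - 3) = 4/3: s(13/3) = -56/9.

-6.2222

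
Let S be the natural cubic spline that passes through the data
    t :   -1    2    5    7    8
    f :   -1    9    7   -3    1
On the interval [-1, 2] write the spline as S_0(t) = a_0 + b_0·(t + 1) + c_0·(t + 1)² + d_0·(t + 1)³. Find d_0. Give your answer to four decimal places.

Let M_i = S''(x_i). Step sizes h_i = 3, 3, 2, 1; slopes of the chords Δ_i = (y_(i+1) - y_i)/h_i = 10/3, -2/3, -5, 4.
  3·M_0 + 12·M_1 + 3·M_2 = 6(Δ_1 - Δ_0) = -24
  3·M_1 + 10·M_2 + 2·M_3 = 6(Δ_2 - Δ_1) = -26
  2·M_2 + 6·M_3 + 1·M_4 = 6(Δ_3 - Δ_2) = 54
Natural end conditions: M_0 = M_4 = 0.
Solving the tridiagonal system: M_0 = 0, M_1 = -92/103, M_2 = -456/103, M_3 = 1079/103, M_4 = 0.
On [-1, 2], with S_0(t) = a_0 + b_0·(t + 1) + c_0·(t + 1)² + d_0·(t + 1)³: c_0 = M_0/2 = 0, d_0 = (M_1 - M_0)/(6h_0) = -46/927, b_0 = Δ_0 - h_0(2M_0 + M_1)/6 = 1168/309.

-0.0496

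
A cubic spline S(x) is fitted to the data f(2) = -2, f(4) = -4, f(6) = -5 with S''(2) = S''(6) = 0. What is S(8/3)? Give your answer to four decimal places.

Put σ_i = S'' at the i-th knot. Here h = (2, 2) and Δ = (-1, -1/2), so the interior equations h_(i-1)·σ_(i-1) + 2(h_(i-1)+h_i)·σ_i + h_i·σ_(i+1) = 6(Δ_i − Δ_(i-1)) read
  2·σ_0 + 8·σ_1 + 2·σ_2 = 6(Δ_1 - Δ_0) = 3
Natural end conditions: σ_0 = σ_2 = 0.
Forward elimination and back-substitution give σ_0 = 0, σ_1 = 3/8, σ_2 = 0.
On [2, 4], S(x) = -2 - 9/8·(x - 2) + 0·(x - 2)² + 1/32·(x - 2)³.
With (x - 2) = 2/3: S(8/3) = -74/27.

-2.7407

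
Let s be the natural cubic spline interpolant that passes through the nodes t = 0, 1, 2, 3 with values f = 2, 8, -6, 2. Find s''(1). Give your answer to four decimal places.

With m_i denoting the second derivative at x_i, h_i = 1, 1, 1, and Δ_i = (y_(i+1) − y_i)/h_i = 6, -14, 8:
  1·m_0 + 4·m_1 + 1·m_2 = 6(Δ_1 - Δ_0) = -120
  1·m_1 + 4·m_2 + 1·m_3 = 6(Δ_2 - Δ_1) = 132
Natural end conditions: m_0 = m_3 = 0.
Forward elimination and back-substitution give m_0 = 0, m_1 = -204/5, m_2 = 216/5, m_3 = 0.

-40.8000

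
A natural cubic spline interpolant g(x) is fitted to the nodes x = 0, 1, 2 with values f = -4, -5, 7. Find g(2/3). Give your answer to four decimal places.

-5.8704

Let M_i = g''(x_i). Step sizes h_i = 1, 1; slopes of the chords Δ_i = (y_(i+1) - y_i)/h_i = -1, 12.
  1·M_0 + 4·M_1 + 1·M_2 = 6(Δ_1 - Δ_0) = 78
Natural end conditions: M_0 = M_2 = 0.
Solving the tridiagonal system: M_0 = 0, M_1 = 39/2, M_2 = 0.
On [0, 1], g(x) = -4 - 17/4·x + 0·x² + 13/4·x³.
With x = 2/3: g(2/3) = -317/54.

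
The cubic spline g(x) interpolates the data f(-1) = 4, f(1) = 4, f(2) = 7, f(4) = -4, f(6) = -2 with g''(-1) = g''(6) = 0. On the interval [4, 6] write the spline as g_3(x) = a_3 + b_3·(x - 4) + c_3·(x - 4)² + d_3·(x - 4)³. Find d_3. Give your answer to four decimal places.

-0.6553

Write σ_i for g''(x_i). With h_i = 2, 1, 2, 2 and divided differences Δ_i = 0, 3, -11/2, 1, the continuity of g' gives the tridiagonal system
  2·σ_0 + 6·σ_1 + 1·σ_2 = 6(Δ_1 - Δ_0) = 18
  1·σ_1 + 6·σ_2 + 2·σ_3 = 6(Δ_2 - Δ_1) = -51
  2·σ_2 + 8·σ_3 + 2·σ_4 = 6(Δ_3 - Δ_2) = 39
Natural end conditions: σ_0 = σ_4 = 0.
Solving the tridiagonal system: σ_0 = 0, σ_1 = 639/128, σ_2 = -765/64, σ_3 = 2013/256, σ_4 = 0.
On [4, 6], with g_3(x) = a_3 + b_3·(x - 4) + c_3·(x - 4)² + d_3·(x - 4)³: c_3 = σ_3/2 = 2013/512, d_3 = (σ_4 - σ_3)/(6h_3) = -671/1024, b_3 = Δ_3 - h_3(2σ_3 + σ_4)/6 = -543/128.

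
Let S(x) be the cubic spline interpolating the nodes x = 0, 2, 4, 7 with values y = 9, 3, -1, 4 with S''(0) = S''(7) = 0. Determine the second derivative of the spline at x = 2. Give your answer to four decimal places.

Put σ_i = S'' at the i-th knot. Here h = (2, 2, 3) and Δ = (-3, -2, 5/3), so the interior equations h_(i-1)·σ_(i-1) + 2(h_(i-1)+h_i)·σ_i + h_i·σ_(i+1) = 6(Δ_i − Δ_(i-1)) read
  2·σ_0 + 8·σ_1 + 2·σ_2 = 6(Δ_1 - Δ_0) = 6
  2·σ_1 + 10·σ_2 + 3·σ_3 = 6(Δ_2 - Δ_1) = 22
Natural end conditions: σ_0 = σ_3 = 0.
Solving: σ_0 = 0, σ_1 = 4/19, σ_2 = 41/19, σ_3 = 0.

0.2105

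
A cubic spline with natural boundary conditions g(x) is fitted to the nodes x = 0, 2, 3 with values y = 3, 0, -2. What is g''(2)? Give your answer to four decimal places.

-0.5000

With m_i denoting the second derivative at x_i, h_i = 2, 1, and Δ_i = (y_(i+1) − y_i)/h_i = -3/2, -2:
  2·m_0 + 6·m_1 + 1·m_2 = 6(Δ_1 - Δ_0) = -3
Natural end conditions: m_0 = m_2 = 0.
Solving: m_0 = 0, m_1 = -1/2, m_2 = 0.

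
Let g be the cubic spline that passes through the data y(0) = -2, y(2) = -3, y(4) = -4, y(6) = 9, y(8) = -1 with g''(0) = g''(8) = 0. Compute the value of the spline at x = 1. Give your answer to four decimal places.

With m_i denoting the second derivative at x_i, h_i = 2, 2, 2, 2, and Δ_i = (y_(i+1) − y_i)/h_i = -1/2, -1/2, 13/2, -5:
  2·m_0 + 8·m_1 + 2·m_2 = 6(Δ_1 - Δ_0) = 0
  2·m_1 + 8·m_2 + 2·m_3 = 6(Δ_2 - Δ_1) = 42
  2·m_2 + 8·m_3 + 2·m_4 = 6(Δ_3 - Δ_2) = -69
Natural end conditions: m_0 = m_4 = 0.
Hence m_0 = 0, m_1 = -237/112, m_2 = 237/28, m_3 = -1203/112, m_4 = 0.
On [0, 2], g(x) = -2 + 23/112·x + 0·x² - 79/448·x³.
With x = 1: g(1) = -883/448.

-1.9710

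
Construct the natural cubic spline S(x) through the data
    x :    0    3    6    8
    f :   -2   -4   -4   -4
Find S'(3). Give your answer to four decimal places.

-0.3063

Write σ_i for S''(x_i). With h_i = 3, 3, 2 and divided differences Δ_i = -2/3, 0, 0, the continuity of S' gives the tridiagonal system
  3·σ_0 + 12·σ_1 + 3·σ_2 = 6(Δ_1 - Δ_0) = 4
  3·σ_1 + 10·σ_2 + 2·σ_3 = 6(Δ_2 - Δ_1) = 0
Natural end conditions: σ_0 = σ_3 = 0.
Hence σ_0 = 0, σ_1 = 40/111, σ_2 = -4/37, σ_3 = 0.
On [3, 6], S'(x) = b_1 + 2c_1·(x - 3) + 3d_1·(x - 3)² with b_1 = Δ_1 - h_1(2σ_1 + σ_2)/6 = -34/111, c_1 = σ_1/2 = 20/111, d_1 = (σ_2 - σ_1)/(6h_1) = -26/999. So S'(3) = -34/111.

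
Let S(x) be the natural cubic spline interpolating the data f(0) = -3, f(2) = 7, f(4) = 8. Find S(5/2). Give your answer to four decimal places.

Write M_i for S''(x_i). With h_i = 2, 2 and divided differences Δ_i = 5, 1/2, the continuity of S' gives the tridiagonal system
  2·M_0 + 8·M_1 + 2·M_2 = 6(Δ_1 - Δ_0) = -27
Natural end conditions: M_0 = M_2 = 0.
Solving the tridiagonal system: M_0 = 0, M_1 = -27/8, M_2 = 0.
On [2, 4], S(x) = 7 + 11/4·(x - 2) - 27/16·(x - 2)² + 9/32·(x - 2)³.
With (x - 2) = 1/2: S(5/2) = 2045/256.

7.9883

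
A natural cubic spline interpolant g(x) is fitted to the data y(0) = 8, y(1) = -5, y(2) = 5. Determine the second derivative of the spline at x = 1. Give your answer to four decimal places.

34.5000

Write M_i for g''(x_i). With h_i = 1, 1 and divided differences Δ_i = -13, 10, the continuity of g' gives the tridiagonal system
  1·M_0 + 4·M_1 + 1·M_2 = 6(Δ_1 - Δ_0) = 138
Natural end conditions: M_0 = M_2 = 0.
Solving the tridiagonal system: M_0 = 0, M_1 = 69/2, M_2 = 0.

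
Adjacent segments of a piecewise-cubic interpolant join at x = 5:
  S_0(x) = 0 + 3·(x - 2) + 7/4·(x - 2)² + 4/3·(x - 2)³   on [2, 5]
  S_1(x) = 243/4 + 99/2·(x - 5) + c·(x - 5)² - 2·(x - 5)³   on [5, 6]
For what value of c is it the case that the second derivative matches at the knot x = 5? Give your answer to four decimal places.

S_0''(x) = 7/2 + 8·(x - 2), so S_0''(5) = 55/2. On the right, S_1''(5) = 2c, so c = 55/4.

13.7500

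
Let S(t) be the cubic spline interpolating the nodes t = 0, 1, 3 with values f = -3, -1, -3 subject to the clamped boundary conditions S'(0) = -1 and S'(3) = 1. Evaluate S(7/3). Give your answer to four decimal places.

-2.5309

With M_i denoting the second derivative at x_i, h_i = 1, 2, and Δ_i = (y_(i+1) − y_i)/h_i = 2, -1:
  1·M_0 + 6·M_1 + 2·M_2 = 6(Δ_1 - Δ_0) = -18
Clamped end conditions give two more equations: 2h_0·M_0 + h_0·M_1 = 6(Δ_0 - S'(0)) = 18 and h_1·M_1 + 2h_1·M_2 = 6(S'(3) - Δ_1) = 12.
Solving: M_0 = 38/3, M_1 = -22/3, M_2 = 20/3.
On [1, 3], S(t) = -1 + 5/3·(t - 1) - 11/3·(t - 1)² + 7/6·(t - 1)³.
With (t - 1) = 4/3: S(7/3) = -205/81.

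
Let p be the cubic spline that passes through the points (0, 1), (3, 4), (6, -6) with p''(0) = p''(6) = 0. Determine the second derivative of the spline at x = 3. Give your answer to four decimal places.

-2.1667

Write m_i for p''(x_i). With h_i = 3, 3 and divided differences Δ_i = 1, -10/3, the continuity of p' gives the tridiagonal system
  3·m_0 + 12·m_1 + 3·m_2 = 6(Δ_1 - Δ_0) = -26
Natural end conditions: m_0 = m_2 = 0.
Solving the tridiagonal system: m_0 = 0, m_1 = -13/6, m_2 = 0.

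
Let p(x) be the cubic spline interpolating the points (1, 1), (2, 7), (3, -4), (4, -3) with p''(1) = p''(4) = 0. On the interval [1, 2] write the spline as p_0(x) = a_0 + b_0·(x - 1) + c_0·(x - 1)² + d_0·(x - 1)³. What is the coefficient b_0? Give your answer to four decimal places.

Write M_i for p''(x_i). With h_i = 1, 1, 1 and divided differences Δ_i = 6, -11, 1, the continuity of p' gives the tridiagonal system
  1·M_0 + 4·M_1 + 1·M_2 = 6(Δ_1 - Δ_0) = -102
  1·M_1 + 4·M_2 + 1·M_3 = 6(Δ_2 - Δ_1) = 72
Natural end conditions: M_0 = M_3 = 0.
Forward elimination and back-substitution give M_0 = 0, M_1 = -32, M_2 = 26, M_3 = 0.
On [1, 2], with p_0(x) = a_0 + b_0·(x - 1) + c_0·(x - 1)² + d_0·(x - 1)³: c_0 = M_0/2 = 0, d_0 = (M_1 - M_0)/(6h_0) = -16/3, b_0 = Δ_0 - h_0(2M_0 + M_1)/6 = 34/3.

11.3333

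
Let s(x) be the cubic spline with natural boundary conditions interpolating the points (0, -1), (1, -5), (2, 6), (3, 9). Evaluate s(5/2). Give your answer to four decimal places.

8.6750

With M_i denoting the second derivative at x_i, h_i = 1, 1, 1, and Δ_i = (y_(i+1) − y_i)/h_i = -4, 11, 3:
  1·M_0 + 4·M_1 + 1·M_2 = 6(Δ_1 - Δ_0) = 90
  1·M_1 + 4·M_2 + 1·M_3 = 6(Δ_2 - Δ_1) = -48
Natural end conditions: M_0 = M_3 = 0.
Forward elimination and back-substitution give M_0 = 0, M_1 = 136/5, M_2 = -94/5, M_3 = 0.
On [2, 3], s(x) = 6 + 139/15·(x - 2) - 47/5·(x - 2)² + 47/15·(x - 2)³.
With (x - 2) = 1/2: s(5/2) = 347/40.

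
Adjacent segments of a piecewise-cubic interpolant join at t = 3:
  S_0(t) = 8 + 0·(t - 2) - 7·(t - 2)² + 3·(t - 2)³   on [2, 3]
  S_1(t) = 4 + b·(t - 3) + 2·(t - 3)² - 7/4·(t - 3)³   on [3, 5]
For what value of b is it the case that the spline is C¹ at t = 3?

-5

S_0'(t) = 0 - 14·(t - 2) + 9·(t - 2)², so S_0'(3) = -5. On the right, S_1'(3) = b, so b = -5.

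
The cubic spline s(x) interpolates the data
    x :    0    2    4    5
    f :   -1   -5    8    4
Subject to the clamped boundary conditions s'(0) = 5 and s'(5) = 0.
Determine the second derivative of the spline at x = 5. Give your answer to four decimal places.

21.6957

Write σ_i for s''(x_i). With h_i = 2, 2, 1 and divided differences Δ_i = -2, 13/2, -4, the continuity of s' gives the tridiagonal system
  2·σ_0 + 8·σ_1 + 2·σ_2 = 6(Δ_1 - Δ_0) = 51
  2·σ_1 + 6·σ_2 + 1·σ_3 = 6(Δ_2 - Δ_1) = -63
Clamped end conditions give two more equations: 2h_0·σ_0 + h_0·σ_1 = 6(Δ_0 - s'(0)) = -42 and h_2·σ_2 + 2h_2·σ_3 = 6(s'(5) - Δ_2) = 24.
Solving: σ_0 = -847/46, σ_1 = 364/23, σ_2 = -446/23, σ_3 = 499/23.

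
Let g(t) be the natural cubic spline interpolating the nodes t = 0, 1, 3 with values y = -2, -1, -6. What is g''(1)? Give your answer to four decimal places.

-3.5000

Let M_i = g''(x_i). Step sizes h_i = 1, 2; slopes of the chords Δ_i = (y_(i+1) - y_i)/h_i = 1, -5/2.
  1·M_0 + 6·M_1 + 2·M_2 = 6(Δ_1 - Δ_0) = -21
Natural end conditions: M_0 = M_2 = 0.
Forward elimination and back-substitution give M_0 = 0, M_1 = -7/2, M_2 = 0.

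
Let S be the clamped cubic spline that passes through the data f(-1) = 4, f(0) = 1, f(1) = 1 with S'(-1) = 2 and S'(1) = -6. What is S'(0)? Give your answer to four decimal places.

-1.2500

Let M_i = S''(x_i). Step sizes h_i = 1, 1; slopes of the chords Δ_i = (y_(i+1) - y_i)/h_i = -3, 0.
  1·M_0 + 4·M_1 + 1·M_2 = 6(Δ_1 - Δ_0) = 18
Clamped end conditions give two more equations: 2h_0·M_0 + h_0·M_1 = 6(Δ_0 - S'(-1)) = -30 and h_1·M_1 + 2h_1·M_2 = 6(S'(1) - Δ_1) = -36.
Solving: M_0 = -47/2, M_1 = 17, M_2 = -53/2.
On [0, 1], S'(x) = b_1 + 2c_1·x + 3d_1·x² with b_1 = Δ_1 - h_1(2M_1 + M_2)/6 = -5/4, c_1 = M_1/2 = 17/2, d_1 = (M_2 - M_1)/(6h_1) = -29/4. So S'(0) = -5/4.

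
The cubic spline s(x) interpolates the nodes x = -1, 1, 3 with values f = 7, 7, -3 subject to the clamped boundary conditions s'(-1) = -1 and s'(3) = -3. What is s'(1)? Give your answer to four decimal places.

-2.7500

Write m_i for s''(x_i). With h_i = 2, 2 and divided differences Δ_i = 0, -5, the continuity of s' gives the tridiagonal system
  2·m_0 + 8·m_1 + 2·m_2 = 6(Δ_1 - Δ_0) = -30
Clamped end conditions give two more equations: 2h_0·m_0 + h_0·m_1 = 6(Δ_0 - s'(-1)) = 6 and h_1·m_1 + 2h_1·m_2 = 6(s'(3) - Δ_1) = 12.
Solving the tridiagonal system: m_0 = 19/4, m_1 = -13/2, m_2 = 25/4.
On [1, 3], s'(x) = b_1 + 2c_1·(x - 1) + 3d_1·(x - 1)² with b_1 = Δ_1 - h_1(2m_1 + m_2)/6 = -11/4, c_1 = m_1/2 = -13/4, d_1 = (m_2 - m_1)/(6h_1) = 17/16. So s'(1) = -11/4.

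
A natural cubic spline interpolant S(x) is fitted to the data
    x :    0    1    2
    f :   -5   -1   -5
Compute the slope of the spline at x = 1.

With M_i denoting the second derivative at x_i, h_i = 1, 1, and Δ_i = (y_(i+1) − y_i)/h_i = 4, -4:
  1·M_0 + 4·M_1 + 1·M_2 = 6(Δ_1 - Δ_0) = -48
Natural end conditions: M_0 = M_2 = 0.
Solving: M_0 = 0, M_1 = -12, M_2 = 0.
On [1, 2], S'(x) = b_1 + 2c_1·(x - 1) + 3d_1·(x - 1)² with b_1 = Δ_1 - h_1(2M_1 + M_2)/6 = 0, c_1 = M_1/2 = -6, d_1 = (M_2 - M_1)/(6h_1) = 2. So S'(1) = 0.

0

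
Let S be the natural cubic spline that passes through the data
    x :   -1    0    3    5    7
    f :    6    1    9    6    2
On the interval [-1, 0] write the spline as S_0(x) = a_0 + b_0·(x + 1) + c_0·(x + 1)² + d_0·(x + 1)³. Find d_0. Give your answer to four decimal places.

1.2680

With m_i denoting the second derivative at x_i, h_i = 1, 3, 2, 2, and Δ_i = (y_(i+1) − y_i)/h_i = -5, 8/3, -3/2, -2:
  1·m_0 + 8·m_1 + 3·m_2 = 6(Δ_1 - Δ_0) = 46
  3·m_1 + 10·m_2 + 2·m_3 = 6(Δ_2 - Δ_1) = -25
  2·m_2 + 8·m_3 + 2·m_4 = 6(Δ_3 - Δ_2) = -3
Natural end conditions: m_0 = m_4 = 0.
Hence m_0 = 0, m_1 = 2039/268, m_2 = -332/67, m_3 = 463/536, m_4 = 0.
On [-1, 0], with S_0(x) = a_0 + b_0·(x + 1) + c_0·(x + 1)² + d_0·(x + 1)³: c_0 = m_0/2 = 0, d_0 = (m_1 - m_0)/(6h_0) = 2039/1608, b_0 = Δ_0 - h_0(2m_0 + m_1)/6 = -10079/1608.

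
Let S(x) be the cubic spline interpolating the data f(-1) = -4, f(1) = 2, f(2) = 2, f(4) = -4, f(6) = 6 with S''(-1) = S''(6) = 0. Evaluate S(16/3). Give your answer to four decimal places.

Let M_i = S''(x_i). Step sizes h_i = 2, 1, 2, 2; slopes of the chords Δ_i = (y_(i+1) - y_i)/h_i = 3, 0, -3, 5.
  2·M_0 + 6·M_1 + 1·M_2 = 6(Δ_1 - Δ_0) = -18
  1·M_1 + 6·M_2 + 2·M_3 = 6(Δ_2 - Δ_1) = -18
  2·M_2 + 8·M_3 + 2·M_4 = 6(Δ_3 - Δ_2) = 48
Natural end conditions: M_0 = M_4 = 0.
Hence M_0 = 0, M_1 = -69/32, M_2 = -81/16, M_3 = 465/64, M_4 = 0.
On [4, 6], S(x) = -4 + 5/32·(x - 4) + 465/128·(x - 4)² - 155/256·(x - 4)³.
With (x - 4) = 4/3: S(16/3) = 133/108.

1.2315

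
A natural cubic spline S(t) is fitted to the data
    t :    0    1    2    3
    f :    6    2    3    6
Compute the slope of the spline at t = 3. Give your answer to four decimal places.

3.2000

Write m_i for S''(x_i). With h_i = 1, 1, 1 and divided differences Δ_i = -4, 1, 3, the continuity of S' gives the tridiagonal system
  1·m_0 + 4·m_1 + 1·m_2 = 6(Δ_1 - Δ_0) = 30
  1·m_1 + 4·m_2 + 1·m_3 = 6(Δ_2 - Δ_1) = 12
Natural end conditions: m_0 = m_3 = 0.
Forward elimination and back-substitution give m_0 = 0, m_1 = 36/5, m_2 = 6/5, m_3 = 0.
On [2, 3], S'(t) = b_2 + 2c_2·(t - 2) + 3d_2·(t - 2)² with b_2 = Δ_2 - h_2(2m_2 + m_3)/6 = 13/5, c_2 = m_2/2 = 3/5, d_2 = (m_3 - m_2)/(6h_2) = -1/5. So S'(3) = 16/5.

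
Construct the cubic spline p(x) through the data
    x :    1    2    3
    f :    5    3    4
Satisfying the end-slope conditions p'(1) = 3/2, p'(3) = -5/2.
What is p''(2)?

13

Put M_i = p'' at the i-th knot. Here h = (1, 1) and Δ = (-2, 1), so the interior equations h_(i-1)·M_(i-1) + 2(h_(i-1)+h_i)·M_i + h_i·M_(i+1) = 6(Δ_i − Δ_(i-1)) read
  1·M_0 + 4·M_1 + 1·M_2 = 6(Δ_1 - Δ_0) = 18
Clamped end conditions give two more equations: 2h_0·M_0 + h_0·M_1 = 6(Δ_0 - p'(1)) = -21 and h_1·M_1 + 2h_1·M_2 = 6(p'(3) - Δ_1) = -21.
Hence M_0 = -17, M_1 = 13, M_2 = -17.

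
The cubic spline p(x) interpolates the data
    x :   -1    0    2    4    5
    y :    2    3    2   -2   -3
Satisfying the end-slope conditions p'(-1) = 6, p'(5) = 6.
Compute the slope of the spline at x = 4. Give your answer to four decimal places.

Write σ_i for p''(x_i). With h_i = 1, 2, 2, 1 and divided differences Δ_i = 1, -1/2, -2, -1, the continuity of p' gives the tridiagonal system
  1·σ_0 + 6·σ_1 + 2·σ_2 = 6(Δ_1 - Δ_0) = -9
  2·σ_1 + 8·σ_2 + 2·σ_3 = 6(Δ_2 - Δ_1) = -9
  2·σ_2 + 6·σ_3 + 1·σ_4 = 6(Δ_3 - Δ_2) = 6
Clamped end conditions give two more equations: 2h_0·σ_0 + h_0·σ_1 = 6(Δ_0 - p'(-1)) = -30 and h_3·σ_3 + 2h_3·σ_4 = 6(p'(5) - Δ_3) = 42.
Forward elimination and back-substitution give σ_0 = -691/44, σ_1 = 31/22, σ_2 = -7/8, σ_3 = -53/22, σ_4 = 977/44.
On [4, 5], p'(x) = b_3 + 2c_3·(x - 4) + 3d_3·(x - 4)² with b_3 = Δ_3 - h_3(2σ_3 + σ_4)/6 = -343/88, c_3 = σ_3/2 = -53/44, d_3 = (σ_4 - σ_3)/(6h_3) = 361/88. So p'(4) = -343/88.

-3.8977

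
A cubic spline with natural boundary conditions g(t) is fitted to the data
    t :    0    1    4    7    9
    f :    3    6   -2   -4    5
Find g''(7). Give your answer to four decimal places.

2.6353

Let m_i = g''(x_i). Step sizes h_i = 1, 3, 3, 2; slopes of the chords Δ_i = (y_(i+1) - y_i)/h_i = 3, -8/3, -2/3, 9/2.
  1·m_0 + 8·m_1 + 3·m_2 = 6(Δ_1 - Δ_0) = -34
  3·m_1 + 12·m_2 + 3·m_3 = 6(Δ_2 - Δ_1) = 12
  3·m_2 + 10·m_3 + 2·m_4 = 6(Δ_3 - Δ_2) = 31
Natural end conditions: m_0 = m_4 = 0.
Solving the tridiagonal system: m_0 = 0, m_1 = -1285/266, m_2 = 206/133, m_3 = 701/266, m_4 = 0.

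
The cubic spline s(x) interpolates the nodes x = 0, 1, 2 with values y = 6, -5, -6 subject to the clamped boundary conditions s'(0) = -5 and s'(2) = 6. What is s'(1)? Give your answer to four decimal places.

Put σ_i = s'' at the i-th knot. Here h = (1, 1) and Δ = (-11, -1), so the interior equations h_(i-1)·σ_(i-1) + 2(h_(i-1)+h_i)·σ_i + h_i·σ_(i+1) = 6(Δ_i − Δ_(i-1)) read
  1·σ_0 + 4·σ_1 + 1·σ_2 = 6(Δ_1 - Δ_0) = 60
Clamped end conditions give two more equations: 2h_0·σ_0 + h_0·σ_1 = 6(Δ_0 - s'(0)) = -36 and h_1·σ_1 + 2h_1·σ_2 = 6(s'(2) - Δ_1) = 42.
Solving: σ_0 = -55/2, σ_1 = 19, σ_2 = 23/2.
On [1, 2], s'(x) = b_1 + 2c_1·(x - 1) + 3d_1·(x - 1)² with b_1 = Δ_1 - h_1(2σ_1 + σ_2)/6 = -37/4, c_1 = σ_1/2 = 19/2, d_1 = (σ_2 - σ_1)/(6h_1) = -5/4. So s'(1) = -37/4.

-9.2500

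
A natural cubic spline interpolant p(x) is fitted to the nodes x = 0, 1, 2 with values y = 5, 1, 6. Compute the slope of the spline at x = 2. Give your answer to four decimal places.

With M_i denoting the second derivative at x_i, h_i = 1, 1, and Δ_i = (y_(i+1) − y_i)/h_i = -4, 5:
  1·M_0 + 4·M_1 + 1·M_2 = 6(Δ_1 - Δ_0) = 54
Natural end conditions: M_0 = M_2 = 0.
Forward elimination and back-substitution give M_0 = 0, M_1 = 27/2, M_2 = 0.
On [1, 2], p'(x) = b_1 + 2c_1·(x - 1) + 3d_1·(x - 1)² with b_1 = Δ_1 - h_1(2M_1 + M_2)/6 = 1/2, c_1 = M_1/2 = 27/4, d_1 = (M_2 - M_1)/(6h_1) = -9/4. So p'(2) = 29/4.

7.2500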